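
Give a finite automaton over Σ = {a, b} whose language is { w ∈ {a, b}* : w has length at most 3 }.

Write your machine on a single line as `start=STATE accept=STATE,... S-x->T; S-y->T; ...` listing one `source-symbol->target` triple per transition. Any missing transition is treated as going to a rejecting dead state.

start=s0; accept=s0,s1,s2,s3; s0-a->s1; s0-b->s1; s1-a->s2; s1-b->s2; s2-a->s3; s2-b->s3; s3-a->s4; s3-b->s4; s4-a->s4; s4-b->s4

Count input length up to 4: every symbol moves from s0 toward s4, which means 'more than 3' and absorbs. Accept from {s0, s1, s2, s3}.
A 5-state machine:
        a   b  
>* s0   s1  s1 
 * s1   s2  s2 
 * s2   s3  s3 
 * s3   s4  s4 
   s4   s4  s4 
(> = start, * = accepting)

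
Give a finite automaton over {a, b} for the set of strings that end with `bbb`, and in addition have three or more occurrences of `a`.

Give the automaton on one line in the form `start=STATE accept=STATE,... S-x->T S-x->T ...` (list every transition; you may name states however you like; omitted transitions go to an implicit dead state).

Build one automaton per condition and run them in lockstep. The first has 4 states tracking how much of the suffix `bbb` has currently been matched; the second has 5 states tracking the count of `a`s, saturating at 4. A product state is a pair (one from each), accepting exactly when both do.
With 20 states:
          a    b  
>  q0     q1   q2 
   q1     q3   q4 
   q2     q1   q5 
   q3     q6   q7 
   q4     q3   q8 
   q5     q1   q9 
   q6    q10  q11 
   q7     q6  q12 
   q8     q3  q13 
   q9     q1   q9 
   q10   q10  q14 
   q11   q10  q15 
   q12    q6  q16 
   q13    q3  q13 
   q14   q10  q17 
   q15   q10  q18 
   q16    q6  q16 
   q17   q10  q19 
 * q18   q10  q18 
 * q19   q10  q19 
(> = start, * = accepting)

start=q0 accept=q18,q19 q0-a->q1 q0-b->q2 q1-a->q3 q1-b->q4 q2-a->q1 q2-b->q5 q3-a->q6 q3-b->q7 q4-a->q3 q4-b->q8 q5-a->q1 q5-b->q9 q6-a->q10 q6-b->q11 q7-a->q6 q7-b->q12 q8-a->q3 q8-b->q13 q9-a->q1 q9-b->q9 q10-a->q10 q10-b->q14 q11-a->q10 q11-b->q15 q12-a->q6 q12-b->q16 q13-a->q3 q13-b->q13 q14-a->q10 q14-b->q17 q15-a->q10 q15-b->q18 q16-a->q6 q16-b->q16 q17-a->q10 q17-b->q19 q18-a->q10 q18-b->q18 q19-a->q10 q19-b->q19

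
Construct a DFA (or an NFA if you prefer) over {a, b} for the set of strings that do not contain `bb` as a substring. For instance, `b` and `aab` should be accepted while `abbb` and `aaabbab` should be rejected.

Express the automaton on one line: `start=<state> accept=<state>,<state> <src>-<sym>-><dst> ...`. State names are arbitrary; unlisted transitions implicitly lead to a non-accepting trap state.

This is the complement of 'contains `bb`'. Use the same substring-matching states — q0 through q2 holding how much of `bb` has just been matched — but flip the accepting set: everything except the trap q2 accepts.
3 states suffice.
        a   b  
>* q0   q0  q1 
 * q1   q0  q2 
   q2   q2  q2 
(> = start, * = accepting)

start=q0 accept=q0,q1 q0-a->q0 q0-b->q1 q1-a->q0 q1-b->q2 q2-a->q2 q2-b->q2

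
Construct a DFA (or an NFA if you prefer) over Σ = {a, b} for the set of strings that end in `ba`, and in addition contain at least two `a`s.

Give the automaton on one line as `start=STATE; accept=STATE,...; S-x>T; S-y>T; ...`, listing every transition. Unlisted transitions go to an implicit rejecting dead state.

start=q0; accept=q8,q10; q0-a>q1; q0-b>q2; q1-a>q3; q1-b>q4; q2-a>q5; q2-b>q2; q3-a>q6; q3-b>q7; q4-a>q8; q4-b>q4; q5-a>q3; q5-b>q4; q6-a>q6; q6-b>q9; q7-a>q10; q7-b>q7; q8-a>q6; q8-b>q7; q9-a>q10; q9-b>q9; q10-a>q6; q10-b>q9

Run two small machines in parallel and take their product. The first has 3 states tracking how much of the suffix `ba` has currently been matched; the second has 4 states tracking the count of `a`s, saturating at 3. A product state is a pair (one from each), accepting exactly when both do.
With 11 states:
          a    b  
>  q0     q1   q2 
   q1     q3   q4 
   q2     q5   q2 
   q3     q6   q7 
   q4     q8   q4 
   q5     q3   q4 
   q6     q6   q9 
   q7    q10   q7 
 * q8     q6   q7 
   q9    q10   q9 
 * q10    q6   q9 
(> = start, * = accepting)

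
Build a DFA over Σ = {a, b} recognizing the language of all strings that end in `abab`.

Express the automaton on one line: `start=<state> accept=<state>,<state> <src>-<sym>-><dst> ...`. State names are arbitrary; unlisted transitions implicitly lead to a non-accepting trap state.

start=S0 accept=S4 S0-a->S1 S0-b->S0 S1-a->S1 S1-b->S2 S2-a->S3 S2-b->S0 S3-a->S1 S3-b->S4 S4-a->S3 S4-b->S0

Let each state record the length of the longest suffix of the input read so far that is also a prefix of `abab`. S1 means the last symbol is `a`; S2 means the last 2 symbols are `ab`; S3 means the last 3 symbols are `aba`; S4 means the last 4 symbols are `abab`. Accept only at S4, where the string currently ends in `abab`.
        a   b  
>  S0   S1  S0 
   S1   S1  S2 
   S2   S3  S0 
   S3   S1  S4 
 * S4   S3  S0 
(> = start, * = accepting)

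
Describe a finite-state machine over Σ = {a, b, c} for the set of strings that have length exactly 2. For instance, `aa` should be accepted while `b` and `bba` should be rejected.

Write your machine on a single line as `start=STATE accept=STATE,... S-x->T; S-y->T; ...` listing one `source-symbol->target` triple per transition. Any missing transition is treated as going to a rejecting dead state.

start=S0; accept=S2; S0-a->S1; S0-b->S1; S0-c->S1; S1-a->S2; S1-b->S2; S1-c->S2; S2-a->S3; S2-b->S3; S2-c->S3; S3-a->S3; S3-b->S3; S3-c->S3

We only need to distinguish lengths 0, 1, …, 2, and '>2'. Chain S0 → S1 → S2 → S3 on every symbol, with S3 looping. Accepting states: {S2}.
        a   b   c  
>  S0   S1  S1  S1 
   S1   S2  S2  S2 
 * S2   S3  S3  S3 
   S3   S3  S3  S3 
(> = start, * = accepting)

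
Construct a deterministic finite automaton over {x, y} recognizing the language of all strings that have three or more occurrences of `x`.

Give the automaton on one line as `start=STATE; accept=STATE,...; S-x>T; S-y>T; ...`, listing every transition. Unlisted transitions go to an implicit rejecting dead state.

start=A; accept=D,E; A-x>B; A-y>A; B-x>C; B-y>B; C-x>D; C-y>C; D-x>E; D-y>D; E-x>E; E-y>E

Only the number of `x`s matters, and only up to 4. Make a chain A → B → C → D → E advanced by each `x` (with E absorbing); every other symbol self-loops. The accepting set is {D, E}.
       x  y 
>  A   B  A 
   B   C  B 
   C   D  C 
 * D   E  D 
 * E   E  E 
(> = start, * = accepting)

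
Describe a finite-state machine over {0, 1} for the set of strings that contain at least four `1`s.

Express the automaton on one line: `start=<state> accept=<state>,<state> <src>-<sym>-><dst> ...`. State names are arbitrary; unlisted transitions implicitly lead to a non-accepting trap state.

start=q0 accept=q4,q5 q0-0->q0 q0-1->q1 q1-0->q1 q1-1->q2 q2-0->q2 q2-1->q3 q3-0->q3 q3-1->q4 q4-0->q4 q4-1->q5 q5-0->q5 q5-1->q5

Count `1`s, saturating at 5: states q0 through q4 mean 0 through 4 `1`s seen; q5 means more than 4. Each `1` increments (capped at q5); other symbols loop. Accept from {q4, q5}.
With 6 states:
        0   1  
>  q0   q0  q1 
   q1   q1  q2 
   q2   q2  q3 
   q3   q3  q4 
 * q4   q4  q5 
 * q5   q5  q5 
(> = start, * = accepting)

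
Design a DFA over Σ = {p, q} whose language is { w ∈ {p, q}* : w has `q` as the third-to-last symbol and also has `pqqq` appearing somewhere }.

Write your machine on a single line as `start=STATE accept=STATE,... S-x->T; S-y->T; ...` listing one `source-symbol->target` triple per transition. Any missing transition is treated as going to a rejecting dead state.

Handle the two conditions separately and then intersect. The first has 15 states tracking the last 3 symbols read; the second has 5 states tracking whether and how much of `pqqq` has been seen. A product state is a pair (one from each), accepting exactly when both do.
          p    q  
>  s0     s1   s2 
   s1     s3   s4 
   s2     s5   s6 
   s3     s7   s8 
   s4     s9  s10 
   s5    s11  s12 
   s6    s13  s14 
   s7     s7   s8 
   s8     s9  s10 
   s9    s11  s12 
   s10   s13  s15 
   s11    s7   s8 
   s12    s9  s10 
   s13   s11  s12 
   s14   s13  s14 
 * s15   s16  s15 
 * s16   s17  s18 
 * s17   s19  s20 
 * s18   s21  s22 
   s19   s19  s20 
   s20   s21  s22 
   s21   s17  s18 
   s22   s16  s15 
(> = start, * = accepting)

start=s0; accept=s15,s16,s17,s18; s0-p->s1; s0-q->s2; s1-p->s3; s1-q->s4; s2-p->s5; s2-q->s6; s3-p->s7; s3-q->s8; s4-p->s9; s4-q->s10; s5-p->s11; s5-q->s12; s6-p->s13; s6-q->s14; s7-p->s7; s7-q->s8; s8-p->s9; s8-q->s10; s9-p->s11; s9-q->s12; s10-p->s13; s10-q->s15; s11-p->s7; s11-q->s8; s12-p->s9; s12-q->s10; s13-p->s11; s13-q->s12; s14-p->s13; s14-q->s14; s15-p->s16; s15-q->s15; s16-p->s17; s16-q->s18; s17-p->s19; s17-q->s20; s18-p->s21; s18-q->s22; s19-p->s19; s19-q->s20; s20-p->s21; s20-q->s22; s21-p->s17; s21-q->s18; s22-p->s16; s22-q->s15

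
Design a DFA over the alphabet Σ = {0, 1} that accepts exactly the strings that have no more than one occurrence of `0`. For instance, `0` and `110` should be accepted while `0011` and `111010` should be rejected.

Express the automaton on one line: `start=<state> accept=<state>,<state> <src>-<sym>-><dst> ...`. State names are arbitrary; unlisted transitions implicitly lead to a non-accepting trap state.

start=q0 accept=q0,q1 q0-0->q1 q0-1->q0 q1-0->q2 q1-1->q1 q2-0->q2 q2-1->q2

Count `0`s, saturating at 2: state q0 means no `0` yet, q1 means one `0` seen, q2 means more than one. Each `0` increments (capped at q2); other symbols loop. Accept from {q0, q1}.
        0   1  
>* q0   q1  q0 
 * q1   q2  q1 
   q2   q2  q2 
(> = start, * = accepting)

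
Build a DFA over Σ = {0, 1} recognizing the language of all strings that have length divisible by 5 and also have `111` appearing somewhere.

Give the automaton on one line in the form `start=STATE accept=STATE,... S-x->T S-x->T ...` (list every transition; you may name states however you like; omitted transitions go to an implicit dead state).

Run two small machines in parallel and take their product. The first has 5 states tracking the input length modulo 5; the second has 4 states tracking whether and how much of `111` has been seen. A product state is a pair (one from each), accepting exactly when both do.
With 20 states:
          0    1  
>  q0     q1   q2 
   q1     q3   q4 
   q2     q3   q5 
   q3     q6   q7 
   q4     q6   q8 
   q5     q6   q9 
   q6    q10  q11 
   q7    q10  q12 
   q8    q10  q13 
   q9    q13  q13 
   q10    q0  q14 
   q11    q0  q15 
   q12    q0  q16 
   q13   q16  q16 
   q14    q1  q17 
   q15    q1  q18 
 * q16   q18  q18 
   q17    q3  q19 
   q18   q19  q19 
   q19    q9   q9 
(> = start, * = accepting)

start=q0 accept=q16 q0-0->q1 q0-1->q2 q1-0->q3 q1-1->q4 q2-0->q3 q2-1->q5 q3-0->q6 q3-1->q7 q4-0->q6 q4-1->q8 q5-0->q6 q5-1->q9 q6-0->q10 q6-1->q11 q7-0->q10 q7-1->q12 q8-0->q10 q8-1->q13 q9-0->q13 q9-1->q13 q10-0->q0 q10-1->q14 q11-0->q0 q11-1->q15 q12-0->q0 q12-1->q16 q13-0->q16 q13-1->q16 q14-0->q1 q14-1->q17 q15-0->q1 q15-1->q18 q16-0->q18 q16-1->q18 q17-0->q3 q17-1->q19 q18-0->q19 q18-1->q19 q19-0->q9 q19-1->q9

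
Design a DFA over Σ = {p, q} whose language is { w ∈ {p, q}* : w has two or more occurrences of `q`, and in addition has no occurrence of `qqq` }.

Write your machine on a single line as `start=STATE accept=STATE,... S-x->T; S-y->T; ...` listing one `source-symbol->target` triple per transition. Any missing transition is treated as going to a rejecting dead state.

Build one automaton per condition and run them in lockstep. The first has 4 states tracking the count of `q`s, saturating at 3; the second has 4 states tracking partial matches of the forbidden pattern `qqq`. A product state is a pair (one from each), accepting exactly when both do. After merging equivalent states the machine shrinks.
A 7-state machine:
        p   q  
>  S0   S0  S1 
   S1   S2  S3 
   S2   S2  S4 
 * S3   S5  S6 
 * S4   S5  S3 
 * S5   S5  S4 
   S6   S6  S6 
(> = start, * = accepting)

start=S0; accept=S3,S4,S5; S0-p->S0; S0-q->S1; S1-p->S2; S1-q->S3; S2-p->S2; S2-q->S4; S3-p->S5; S3-q->S6; S4-p->S5; S4-q->S3; S5-p->S5; S5-q->S4; S6-p->S6; S6-q->S6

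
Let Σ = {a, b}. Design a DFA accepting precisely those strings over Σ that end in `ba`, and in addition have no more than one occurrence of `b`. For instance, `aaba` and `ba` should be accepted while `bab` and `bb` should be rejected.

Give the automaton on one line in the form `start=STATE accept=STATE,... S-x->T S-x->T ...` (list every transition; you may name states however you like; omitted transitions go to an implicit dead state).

Build one automaton per condition and run them in lockstep. The first has 3 states tracking how much of the suffix `ba` has currently been matched; the second has 3 states tracking the count of `b`s, saturating at 2. A product state is a pair (one from each), accepting exactly when both do. Equivalent product states are then merged.
With 4 states:
        a   b  
>  s0   s0  s1 
   s1   s2  s3 
 * s2   s3  s3 
   s3   s3  s3 
(> = start, * = accepting)

start=s0 accept=s2 s0-a->s0 s0-b->s1 s1-a->s2 s1-b->s3 s2-a->s3 s2-b->s3 s3-a->s3 s3-b->s3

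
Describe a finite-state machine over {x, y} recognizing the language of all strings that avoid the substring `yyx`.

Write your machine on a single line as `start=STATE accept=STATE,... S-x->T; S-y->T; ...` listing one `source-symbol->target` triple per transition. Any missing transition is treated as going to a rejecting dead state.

Track partial matches of the forbidden pattern `yyx`. State q3 is a dead state reached once `yyx` has occurred; every other state accepts. q0 means no part of `yyx` is currently matched.
        x   y  
>* q0   q0  q1 
 * q1   q0  q2 
 * q2   q3  q2 
   q3   q3  q3 
(> = start, * = accepting)

start=q0; accept=q0,q1,q2; q0-x->q0; q0-y->q1; q1-x->q0; q1-y->q2; q2-x->q3; q2-y->q2; q3-x->q3; q3-y->q3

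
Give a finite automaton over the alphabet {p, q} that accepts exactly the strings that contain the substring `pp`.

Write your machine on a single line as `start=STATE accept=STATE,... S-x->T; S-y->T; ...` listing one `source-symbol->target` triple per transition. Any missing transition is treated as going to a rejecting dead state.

States A..B record the length of the longest prefix of `pp` that matches the current input suffix. Reaching C means `pp` has been seen, and we stay there forever. Accept from C.
With 3 states:
       p  q 
>  A   B  A 
   B   C  A 
 * C   C  C 
(> = start, * = accepting)

start=A; accept=C; A-p->B; A-q->A; B-p->C; B-q->A; C-p->C; C-q->C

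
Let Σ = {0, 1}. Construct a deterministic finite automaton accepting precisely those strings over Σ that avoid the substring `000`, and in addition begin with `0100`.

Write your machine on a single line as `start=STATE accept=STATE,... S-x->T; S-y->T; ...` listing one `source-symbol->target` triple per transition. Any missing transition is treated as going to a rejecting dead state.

Run two small machines in parallel and take their product. The first has 4 states tracking partial matches of the forbidden pattern `000`; the second has 6 states tracking whether the input so far still matches the prefix `0100`. A product state is a pair (one from each), accepting exactly when both do.
A 12-state machine:
          0    1  
>  q0     q1   q2 
   q1     q3   q4 
   q2     q5   q2 
   q3     q6   q2 
   q4     q7   q2 
   q5     q3   q2 
   q6     q6   q6 
   q7     q8   q2 
 * q8     q9  q10 
   q9     q9   q9 
 * q10   q11  q10 
 * q11    q8  q10 
(> = start, * = accepting)

start=q0; accept=q8,q10,q11; q0-0->q1; q0-1->q2; q1-0->q3; q1-1->q4; q2-0->q5; q2-1->q2; q3-0->q6; q3-1->q2; q4-0->q7; q4-1->q2; q5-0->q3; q5-1->q2; q6-0->q6; q6-1->q6; q7-0->q8; q7-1->q2; q8-0->q9; q8-1->q10; q9-0->q9; q9-1->q9; q10-0->q11; q10-1->q10; q11-0->q8; q11-1->q10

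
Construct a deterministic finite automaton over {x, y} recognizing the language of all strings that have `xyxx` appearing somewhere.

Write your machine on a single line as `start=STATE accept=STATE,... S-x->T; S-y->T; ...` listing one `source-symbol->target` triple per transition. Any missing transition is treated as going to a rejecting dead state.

States s0..s3 record the length of the longest prefix of `xyxx` that matches the current input suffix. Reaching s4 means `xyxx` has been seen, and we stay there forever. Accept from s4.
A 5-state machine:
        x   y  
>  s0   s1  s0 
   s1   s1  s2 
   s2   s3  s0 
   s3   s4  s2 
 * s4   s4  s4 
(> = start, * = accepting)

start=s0; accept=s4; s0-x->s1; s0-y->s0; s1-x->s1; s1-y->s2; s2-x->s3; s2-y->s0; s3-x->s4; s3-y->s2; s4-x->s4; s4-y->s4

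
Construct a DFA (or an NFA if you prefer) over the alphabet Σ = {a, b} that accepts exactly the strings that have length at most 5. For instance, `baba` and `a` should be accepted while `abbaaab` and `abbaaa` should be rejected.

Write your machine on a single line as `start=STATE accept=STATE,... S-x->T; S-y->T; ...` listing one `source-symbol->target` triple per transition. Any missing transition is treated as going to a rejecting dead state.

start=S0; accept=S0,S1,S2,S3,S4,S5; S0-a->S1; S0-b->S1; S1-a->S2; S1-b->S2; S2-a->S3; S2-b->S3; S3-a->S4; S3-b->S4; S4-a->S5; S4-b->S5; S5-a->S6; S5-b->S6; S6-a->S6; S6-b->S6

We only need to distinguish lengths 0, 1, …, 5, and '>5'. Chain S0 → S1 → S2 → S3 → S4 → S5 → S6 on every symbol, with S6 looping. Accepting states: {S0, S1, S2, S3, S4, S5}.
7 states suffice.
        a   b  
>* S0   S1  S1 
 * S1   S2  S2 
 * S2   S3  S3 
 * S3   S4  S4 
 * S4   S5  S5 
 * S5   S6  S6 
   S6   S6  S6 
(> = start, * = accepting)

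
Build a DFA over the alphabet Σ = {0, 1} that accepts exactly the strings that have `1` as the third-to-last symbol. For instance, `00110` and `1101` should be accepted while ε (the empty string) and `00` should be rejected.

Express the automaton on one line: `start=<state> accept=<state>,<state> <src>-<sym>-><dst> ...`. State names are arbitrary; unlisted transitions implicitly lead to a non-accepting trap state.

start=q0 accept=q11,q12,q13,q14 q0-0->q1 q0-1->q2 q1-0->q3 q1-1->q4 q2-0->q5 q2-1->q6 q3-0->q7 q3-1->q8 q4-0->q9 q4-1->q10 q5-0->q11 q5-1->q12 q6-0->q13 q6-1->q14 q7-0->q7 q7-1->q8 q8-0->q9 q8-1->q10 q9-0->q11 q9-1->q12 q10-0->q13 q10-1->q14 q11-0->q7 q11-1->q8 q12-0->q9 q12-1->q10 q13-0->q11 q13-1->q12 q14-0->q13 q14-1->q14

Because acceptance depends on a position counted from the end, the machine has to buffer the most recent 3 symbols. Make each state the string of the last up-to-3 symbols read; on input `x` shift the window left and append `x`. Accept when the buffered window has length 3 and begins with `1`.
          0    1  
>  q0     q1   q2 
   q1     q3   q4 
   q2     q5   q6 
   q3     q7   q8 
   q4     q9  q10 
   q5    q11  q12 
   q6    q13  q14 
   q7     q7   q8 
   q8     q9  q10 
   q9    q11  q12 
   q10   q13  q14 
 * q11    q7   q8 
 * q12    q9  q10 
 * q13   q11  q12 
 * q14   q13  q14 
(> = start, * = accepting)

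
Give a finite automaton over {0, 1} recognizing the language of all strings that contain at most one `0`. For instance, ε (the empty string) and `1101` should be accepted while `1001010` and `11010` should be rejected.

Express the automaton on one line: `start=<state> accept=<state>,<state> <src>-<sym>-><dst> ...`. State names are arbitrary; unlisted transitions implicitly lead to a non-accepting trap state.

start=A accept=A,B A-0->B A-1->A B-0->C B-1->B C-0->C C-1->C

Count `0`s, saturating at 2: state A means no `0` yet, B means one `0` seen, C means more than one. Each `0` increments (capped at C); other symbols loop. Accept from {A, B}.
With 3 states:
       0  1 
>* A   B  A 
 * B   C  B 
   C   C  C 
(> = start, * = accepting)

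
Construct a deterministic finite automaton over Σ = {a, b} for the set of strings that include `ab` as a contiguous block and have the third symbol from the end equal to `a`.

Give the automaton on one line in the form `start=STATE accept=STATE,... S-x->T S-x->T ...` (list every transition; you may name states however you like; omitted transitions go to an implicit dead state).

Run two small machines in parallel and take their product. One (3 states) tracks whether and how much of `ab` has been seen; the other (15 states) tracks the last 3 symbols read. Each combined state is a pair, one component from each; accept when both components accept.
19 states suffice.
          a    b  
>  s0     s1   s2 
   s1     s3   s4 
   s2     s5   s6 
   s3     s7   s8 
   s4     s9  s10 
   s5    s11  s12 
   s6    s13  s14 
   s7     s7   s8 
 * s8     s9  s10 
 * s9    s15  s12 
 * s10   s16  s17 
   s11    s7   s8 
   s12    s9  s10 
   s13   s11  s12 
   s14   s13  s14 
   s15   s18   s8 
   s16   s15  s12 
   s17   s16  s17 
 * s18   s18   s8 
(> = start, * = accepting)

start=s0 accept=s8,s9,s10,s18 s0-a->s1 s0-b->s2 s1-a->s3 s1-b->s4 s2-a->s5 s2-b->s6 s3-a->s7 s3-b->s8 s4-a->s9 s4-b->s10 s5-a->s11 s5-b->s12 s6-a->s13 s6-b->s14 s7-a->s7 s7-b->s8 s8-a->s9 s8-b->s10 s9-a->s15 s9-b->s12 s10-a->s16 s10-b->s17 s11-a->s7 s11-b->s8 s12-a->s9 s12-b->s10 s13-a->s11 s13-b->s12 s14-a->s13 s14-b->s14 s15-a->s18 s15-b->s8 s16-a->s15 s16-b->s12 s17-a->s16 s17-b->s17 s18-a->s18 s18-b->s8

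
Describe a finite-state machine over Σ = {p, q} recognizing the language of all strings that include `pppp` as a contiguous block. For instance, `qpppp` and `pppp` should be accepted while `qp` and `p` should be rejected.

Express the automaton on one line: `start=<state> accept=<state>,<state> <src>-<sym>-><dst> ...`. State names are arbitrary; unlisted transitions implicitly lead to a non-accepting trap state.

Track how much of `pppp` has been matched so far: state A is no progress, E is the absorbing accept state reached once `pppp` has occurred. Intermediate states record partial matches; on a mismatch, fall back to the longest reusable overlap.
       p  q 
>  A   B  A 
   B   C  A 
   C   D  A 
   D   E  A 
 * E   E  E 
(> = start, * = accepting)

start=A accept=E A-p->B A-q->A B-p->C B-q->A C-p->D C-q->A D-p->E D-q->A E-p->E E-q->E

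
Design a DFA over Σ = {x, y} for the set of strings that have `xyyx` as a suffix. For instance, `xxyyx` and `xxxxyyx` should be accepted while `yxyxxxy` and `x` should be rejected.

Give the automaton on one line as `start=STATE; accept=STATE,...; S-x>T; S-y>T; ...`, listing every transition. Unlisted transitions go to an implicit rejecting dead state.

start=S0; accept=S4; S0-x>S1; S0-y>S0; S1-x>S1; S1-y>S2; S2-x>S1; S2-y>S3; S3-x>S4; S3-y>S0; S4-x>S1; S4-y>S2

Remember how much of `xyyx` the current input suffix matches. State S0 means no match yet; S1 means the last symbol is `x`; S2 means the last 2 symbols are `xy`; S3 means the last 3 symbols are `xyy`; S4 means the last 4 symbols are `xyyx`. Only S4 accepts. On a mismatch, fall back to the longest proper suffix that is still a prefix of `xyyx`.
A 5-state machine:
        x   y  
>  S0   S1  S0 
   S1   S1  S2 
   S2   S1  S3 
   S3   S4  S0 
 * S4   S1  S2 
(> = start, * = accepting)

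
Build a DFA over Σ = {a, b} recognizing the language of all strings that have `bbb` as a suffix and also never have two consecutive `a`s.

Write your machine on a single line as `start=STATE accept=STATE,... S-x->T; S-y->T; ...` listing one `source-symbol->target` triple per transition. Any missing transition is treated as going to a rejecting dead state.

Run two small machines in parallel and take their product. One (4 states) tracks how much of the suffix `bbb` has currently been matched; the other (3 states) tracks partial matches of the forbidden pattern `aa`. Each combined state is a pair, one component from each; accept when both components accept.
A 9-state machine:
        a   b  
>  s0   s1  s2 
   s1   s3  s2 
   s2   s1  s4 
   s3   s3  s5 
   s4   s1  s6 
   s5   s3  s7 
 * s6   s1  s6 
   s7   s3  s8 
   s8   s3  s8 
(> = start, * = accepting)

start=s0; accept=s6; s0-a->s1; s0-b->s2; s1-a->s3; s1-b->s2; s2-a->s1; s2-b->s4; s3-a->s3; s3-b->s5; s4-a->s1; s4-b->s6; s5-a->s3; s5-b->s7; s6-a->s1; s6-b->s6; s7-a->s3; s7-b->s8; s8-a->s3; s8-b->s8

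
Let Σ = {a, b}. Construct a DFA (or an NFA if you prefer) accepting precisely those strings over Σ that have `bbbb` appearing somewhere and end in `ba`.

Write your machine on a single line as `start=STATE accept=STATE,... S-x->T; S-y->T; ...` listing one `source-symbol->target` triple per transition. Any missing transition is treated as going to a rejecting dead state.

start=q0; accept=q5; q0-a->q0; q0-b->q1; q1-a->q0; q1-b->q2; q2-a->q0; q2-b->q3; q3-a->q0; q3-b->q4; q4-a->q5; q4-b->q4; q5-a->q6; q5-b->q4; q6-a->q6; q6-b->q4

Handle the two conditions separately and then intersect. One (5 states) tracks whether and how much of `bbbb` has been seen; the other (3 states) tracks how much of the suffix `ba` has currently been matched. Each combined state is a pair, one component from each; accept when both components accept. After merging equivalent states the machine shrinks.
        a   b  
>  q0   q0  q1 
   q1   q0  q2 
   q2   q0  q3 
   q3   q0  q4 
   q4   q5  q4 
 * q5   q6  q4 
   q6   q6  q4 
(> = start, * = accepting)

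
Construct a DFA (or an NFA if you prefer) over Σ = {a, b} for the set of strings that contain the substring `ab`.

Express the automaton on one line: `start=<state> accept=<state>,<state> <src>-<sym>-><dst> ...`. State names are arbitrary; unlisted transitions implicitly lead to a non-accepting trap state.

Track how much of `ab` has been matched so far: state S0 is no progress, S2 is the absorbing accept state reached once `ab` has occurred. Intermediate states record partial matches; on a mismatch, fall back to the longest reusable overlap.
With 3 states:
        a   b  
>  S0   S1  S0 
   S1   S1  S2 
 * S2   S2  S2 
(> = start, * = accepting)

start=S0 accept=S2 S0-a->S1 S0-b->S0 S1-a->S1 S1-b->S2 S2-a->S2 S2-b->S2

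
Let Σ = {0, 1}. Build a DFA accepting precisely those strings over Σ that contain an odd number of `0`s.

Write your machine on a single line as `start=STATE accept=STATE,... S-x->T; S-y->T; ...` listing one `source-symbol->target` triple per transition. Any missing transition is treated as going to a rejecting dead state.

start=s0; accept=s1; s0-0->s1; s0-1->s0; s1-0->s0; s1-1->s1

The only thing that matters is how many `0`s have appeared, reduced mod 2. Use one state per residue: s0 for 0, …, s1 for 1. Reading `0` moves to the next residue; anything else stays put. s1 is accepting.
2 states suffice.
        0   1  
>  s0   s1  s0 
 * s1   s0  s1 
(> = start, * = accepting)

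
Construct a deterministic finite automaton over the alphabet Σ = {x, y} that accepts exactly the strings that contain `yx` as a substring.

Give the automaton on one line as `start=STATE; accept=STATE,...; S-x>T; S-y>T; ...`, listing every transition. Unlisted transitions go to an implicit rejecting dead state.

Track how much of `yx` has been matched so far: state q0 is no progress, q2 is the absorbing accept state reached once `yx` has occurred. Intermediate states record partial matches; on a mismatch, fall back to the longest reusable overlap.
        x   y  
>  q0   q0  q1 
   q1   q2  q1 
 * q2   q2  q2 
(> = start, * = accepting)

start=q0; accept=q2; q0-x>q0; q0-y>q1; q1-x>q2; q1-y>q1; q2-x>q2; q2-y>q2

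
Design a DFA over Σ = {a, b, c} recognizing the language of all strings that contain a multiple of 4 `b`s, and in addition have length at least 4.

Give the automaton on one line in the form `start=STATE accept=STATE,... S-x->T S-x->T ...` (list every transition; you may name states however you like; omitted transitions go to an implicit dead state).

start=q0 accept=q7 q0-a->q1 q0-b->q2 q0-c->q1 q1-a->q3 q1-b->q2 q1-c->q3 q2-a->q2 q2-b->q4 q2-c->q2 q3-a->q5 q3-b->q2 q3-c->q5 q4-a->q4 q4-b->q6 q4-c->q4 q5-a->q7 q5-b->q2 q5-c->q7 q6-a->q6 q6-b->q7 q6-c->q6 q7-a->q7 q7-b->q2 q7-c->q7

Handle the two conditions separately and then intersect. The first has 4 states tracking the count of `b`s modulo 4; the second has 6 states tracking the input length, saturating at 5. A product state is a pair (one from each), accepting exactly when both do. Equivalent product states are then merged.
        a   b   c  
>  q0   q1  q2  q1 
   q1   q3  q2  q3 
   q2   q2  q4  q2 
   q3   q5  q2  q5 
   q4   q4  q6  q4 
   q5   q7  q2  q7 
   q6   q6  q7  q6 
 * q7   q7  q2  q7 
(> = start, * = accepting)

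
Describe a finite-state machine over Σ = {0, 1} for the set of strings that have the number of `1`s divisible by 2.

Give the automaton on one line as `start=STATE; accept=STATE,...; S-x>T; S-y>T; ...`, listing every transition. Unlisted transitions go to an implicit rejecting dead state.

start=s0; accept=s0; s0-0>s0; s0-1>s1; s1-0>s1; s1-1>s0

The only thing that matters is how many `1`s have appeared, reduced mod 2. Use one state per residue: s0 for 0, …, s1 for 1. Reading `1` moves to the next residue; anything else stays put. s0 is accepting.
With 2 states:
        0   1  
>* s0   s0  s1 
   s1   s1  s0 
(> = start, * = accepting)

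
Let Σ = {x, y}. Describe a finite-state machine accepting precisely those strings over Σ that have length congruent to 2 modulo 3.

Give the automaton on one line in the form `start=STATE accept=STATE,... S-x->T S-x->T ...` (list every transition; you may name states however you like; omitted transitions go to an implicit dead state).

Count input length modulo 3: every symbol advances one step around the cycle A → B → C → A. Accept at C.
A 3-state machine:
       x  y 
>  A   B  B 
   B   C  C 
 * C   A  A 
(> = start, * = accepting)

start=A accept=C A-x->B A-y->B B-x->C B-y->C C-x->A C-y->A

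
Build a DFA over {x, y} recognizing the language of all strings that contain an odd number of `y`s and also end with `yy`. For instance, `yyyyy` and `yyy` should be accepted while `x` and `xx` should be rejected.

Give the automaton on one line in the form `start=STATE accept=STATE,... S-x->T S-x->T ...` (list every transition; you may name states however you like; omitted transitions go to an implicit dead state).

Run two small machines in parallel and take their product. One (2 states) tracks the count of `y`s modulo 2; the other (3 states) tracks how much of the suffix `yy` has currently been matched. Each combined state is a pair, one component from each; accept when both components accept.
A 6-state machine:
       x  y 
>  A   A  B 
   B   C  D 
   C   C  E 
   D   A  F 
   E   A  F 
 * F   C  D 
(> = start, * = accepting)

start=A accept=F A-x->A A-y->B B-x->C B-y->D C-x->C C-y->E D-x->A D-y->F E-x->A E-y->F F-x->C F-y->D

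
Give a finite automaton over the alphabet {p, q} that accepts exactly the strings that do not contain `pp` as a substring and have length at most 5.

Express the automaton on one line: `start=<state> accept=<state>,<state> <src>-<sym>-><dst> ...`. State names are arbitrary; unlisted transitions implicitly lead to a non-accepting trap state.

Handle the two conditions separately and then intersect. The first has 3 states tracking partial matches of the forbidden pattern `pp`; the second has 7 states tracking the input length, saturating at 6. A product state is a pair (one from each), accepting exactly when both do.
An 18-state machine:
       p  q 
>* A   B  C 
 * B   D  E 
 * C   F  E 
   D   G  G 
 * E   H  I 
 * F   G  I 
   G   J  J 
 * H   J  K 
 * I   L  K 
   J   M  M 
 * K   N  O 
 * L   M  O 
   M   P  P 
 * N   P  Q 
 * O   R  Q 
   P   P  P 
   Q   R  Q 
   R   P  Q 
(> = start, * = accepting)

start=A accept=A,B,C,E,F,H,I,K,L,N,O A-p->B A-q->C B-p->D B-q->E C-p->F C-q->E D-p->G D-q->G E-p->H E-q->I F-p->G F-q->I G-p->J G-q->J H-p->J H-q->K I-p->L I-q->K J-p->M J-q->M K-p->N K-q->O L-p->M L-q->O M-p->P M-q->P N-p->P N-q->Q O-p->R O-q->Q P-p->P P-q->P Q-p->R Q-q->Q R-p->P R-q->Q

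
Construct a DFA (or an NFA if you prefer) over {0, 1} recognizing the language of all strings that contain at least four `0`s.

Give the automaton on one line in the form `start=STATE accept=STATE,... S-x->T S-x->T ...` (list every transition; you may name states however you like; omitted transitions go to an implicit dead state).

start=A accept=E,F A-0->B A-1->A B-0->C B-1->B C-0->D C-1->C D-0->E D-1->D E-0->F E-1->E F-0->F F-1->F

Only the number of `0`s matters, and only up to 5. Make a chain A → B → C → D → E → F advanced by each `0` (with F absorbing); every other symbol self-loops. The accepting set is {E, F}.
With 6 states:
       0  1 
>  A   B  A 
   B   C  B 
   C   D  C 
   D   E  D 
 * E   F  E 
 * F   F  F 
(> = start, * = accepting)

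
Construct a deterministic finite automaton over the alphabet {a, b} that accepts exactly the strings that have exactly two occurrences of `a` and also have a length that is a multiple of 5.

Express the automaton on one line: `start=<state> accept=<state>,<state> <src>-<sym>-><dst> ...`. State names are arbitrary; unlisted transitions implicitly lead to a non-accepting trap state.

start=q0 accept=q13 q0-a->q1 q0-b->q2 q1-a->q3 q1-b->q4 q2-a->q4 q2-b->q5 q3-a->q6 q3-b->q7 q4-a->q7 q4-b->q8 q5-a->q8 q5-b->q9 q6-a->q6 q6-b->q6 q7-a->q6 q7-b->q10 q8-a->q10 q8-b->q11 q9-a->q11 q9-b->q12 q10-a->q6 q10-b->q13 q11-a->q13 q11-b->q14 q12-a->q14 q12-b->q0 q13-a->q6 q13-b->q15 q14-a->q15 q14-b->q1 q15-a->q6 q15-b->q3

Build one automaton per condition and run them in lockstep. The first has 4 states tracking the count of `a`s, saturating at 3; the second has 5 states tracking the input length modulo 5. A product state is a pair (one from each), accepting exactly when both do. Minimizing collapses redundant product states.
16 states suffice.
          a    b  
>  q0     q1   q2 
   q1     q3   q4 
   q2     q4   q5 
   q3     q6   q7 
   q4     q7   q8 
   q5     q8   q9 
   q6     q6   q6 
   q7     q6  q10 
   q8    q10  q11 
   q9    q11  q12 
   q10    q6  q13 
   q11   q13  q14 
   q12   q14   q0 
 * q13    q6  q15 
   q14   q15   q1 
   q15    q6   q3 
(> = start, * = accepting)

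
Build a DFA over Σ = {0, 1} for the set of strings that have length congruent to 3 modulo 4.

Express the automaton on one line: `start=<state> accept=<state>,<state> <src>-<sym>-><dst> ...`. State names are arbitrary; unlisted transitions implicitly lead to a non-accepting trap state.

start=q0 accept=q3 q0-0->q1 q0-1->q1 q1-0->q2 q1-1->q2 q2-0->q3 q2-1->q3 q3-0->q0 q3-1->q0

Only the length mod 4 matters, so use a 4-cycle: from any state, every input symbol moves to the next state, wrapping q3 back to q0. Mark q3 accepting.
4 states suffice.
        0   1  
>  q0   q1  q1 
   q1   q2  q2 
   q2   q3  q3 
 * q3   q0  q0 
(> = start, * = accepting)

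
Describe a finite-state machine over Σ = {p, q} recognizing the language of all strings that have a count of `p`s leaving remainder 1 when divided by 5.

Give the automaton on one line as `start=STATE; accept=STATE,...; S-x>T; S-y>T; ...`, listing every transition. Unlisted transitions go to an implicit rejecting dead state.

start=S0; accept=S1; S0-p>S1; S0-q>S0; S1-p>S2; S1-q>S1; S2-p>S3; S2-q>S2; S3-p>S4; S3-q>S3; S4-p>S0; S4-q>S4

Keep the running count of `p`s modulo 5: each `p` advances along the cycle S0 → S1 → S2 → S3 → S4 → S0 while other symbols loop. Accept at S1.
5 states suffice.
        p   q  
>  S0   S1  S0 
 * S1   S2  S1 
   S2   S3  S2 
   S3   S4  S3 
   S4   S0  S4 
(> = start, * = accepting)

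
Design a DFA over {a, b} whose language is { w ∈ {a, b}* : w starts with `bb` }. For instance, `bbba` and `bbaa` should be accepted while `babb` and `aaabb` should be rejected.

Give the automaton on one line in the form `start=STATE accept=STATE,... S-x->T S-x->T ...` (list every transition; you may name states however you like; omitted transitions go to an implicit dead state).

Walk along `bb` while the input agrees: from q0 take `b` to q1, and so on. Any deviation drops to the rejecting sink q3. Once q2 is reached the prefix is confirmed and every continuation is accepted.
A 4-state machine:
        a   b  
>  q0   q3  q1 
   q1   q3  q2 
 * q2   q2  q2 
   q3   q3  q3 
(> = start, * = accepting)

start=q0 accept=q2 q0-a->q3 q0-b->q1 q1-a->q3 q1-b->q2 q2-a->q2 q2-b->q2 q3-a->q3 q3-b->q3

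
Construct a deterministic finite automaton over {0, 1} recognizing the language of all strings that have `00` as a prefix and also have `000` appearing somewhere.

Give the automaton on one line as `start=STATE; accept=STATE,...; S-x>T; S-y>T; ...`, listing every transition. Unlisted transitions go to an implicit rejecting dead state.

start=s0; accept=s5; s0-0>s1; s0-1>s2; s1-0>s3; s1-1>s2; s2-0>s4; s2-1>s2; s3-0>s5; s3-1>s6; s4-0>s7; s4-1>s2; s5-0>s5; s5-1>s5; s6-0>s8; s6-1>s6; s7-0>s9; s7-1>s2; s8-0>s3; s8-1>s6; s9-0>s9; s9-1>s9

Run two small machines in parallel and take their product. One (4 states) tracks whether the input so far still matches the prefix `00`; the other (4 states) tracks whether and how much of `000` has been seen. Each combined state is a pair, one component from each; accept when both components accept.
A 10-state machine:
        0   1  
>  s0   s1  s2 
   s1   s3  s2 
   s2   s4  s2 
   s3   s5  s6 
   s4   s7  s2 
 * s5   s5  s5 
   s6   s8  s6 
   s7   s9  s2 
   s8   s3  s6 
   s9   s9  s9 
(> = start, * = accepting)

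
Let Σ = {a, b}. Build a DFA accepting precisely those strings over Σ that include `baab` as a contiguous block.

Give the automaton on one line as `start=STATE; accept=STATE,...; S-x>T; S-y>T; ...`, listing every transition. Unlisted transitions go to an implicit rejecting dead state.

start=S0; accept=S4; S0-a>S0; S0-b>S1; S1-a>S2; S1-b>S1; S2-a>S3; S2-b>S1; S3-a>S0; S3-b>S4; S4-a>S4; S4-b>S4

States S0..S3 record the length of the longest prefix of `baab` that matches the current input suffix. Reaching S4 means `baab` has been seen, and we stay there forever. Accept from S4.
5 states suffice.
        a   b  
>  S0   S0  S1 
   S1   S2  S1 
   S2   S3  S1 
   S3   S0  S4 
 * S4   S4  S4 
(> = start, * = accepting)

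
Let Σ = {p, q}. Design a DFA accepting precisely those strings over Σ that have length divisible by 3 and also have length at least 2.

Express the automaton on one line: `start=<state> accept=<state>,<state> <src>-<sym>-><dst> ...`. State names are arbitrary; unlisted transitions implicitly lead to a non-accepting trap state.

start=S0 accept=S3 S0-p->S1 S0-q->S1 S1-p->S2 S1-q->S2 S2-p->S3 S2-q->S3 S3-p->S1 S3-q->S1

Build one automaton per condition and run them in lockstep. One (3 states) tracks the input length modulo 3; the other (4 states) tracks the input length, saturating at 3. Each combined state is a pair, one component from each; accept when both components accept. After merging equivalent states the machine shrinks.
        p   q  
>  S0   S1  S1 
   S1   S2  S2 
   S2   S3  S3 
 * S3   S1  S1 
(> = start, * = accepting)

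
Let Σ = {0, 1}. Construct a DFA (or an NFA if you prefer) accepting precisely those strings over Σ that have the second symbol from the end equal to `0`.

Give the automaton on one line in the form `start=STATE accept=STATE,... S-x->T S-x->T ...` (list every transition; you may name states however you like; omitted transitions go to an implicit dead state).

start=A accept=D,E A-0->B A-1->C B-0->D B-1->E C-0->F C-1->G D-0->D D-1->E E-0->F E-1->G F-0->D F-1->E G-0->F G-1->G

Because acceptance depends on a position counted from the end, the machine has to buffer the most recent 2 symbols. Make each state the string of the last up-to-2 symbols read; on input `x` shift the window left and append `x`. Accept when the buffered window has length 2 and begins with `0`.
       0  1 
>  A   B  C 
   B   D  E 
   C   F  G 
 * D   D  E 
 * E   F  G 
   F   D  E 
   G   F  G 
(> = start, * = accepting)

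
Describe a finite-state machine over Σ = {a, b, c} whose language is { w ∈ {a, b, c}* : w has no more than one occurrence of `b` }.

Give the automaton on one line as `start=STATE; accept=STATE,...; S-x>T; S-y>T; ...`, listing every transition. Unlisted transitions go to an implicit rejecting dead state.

start=s0; accept=s0,s1; s0-a>s0; s0-b>s1; s0-c>s0; s1-a>s1; s1-b>s2; s1-c>s1; s2-a>s2; s2-b>s2; s2-c>s2

Only the number of `b`s matters, and only up to 2. Make a chain s0 → s1 → s2 advanced by each `b` (with s2 absorbing); every other symbol self-loops. The accepting set is {s0, s1}.
With 3 states:
        a   b   c  
>* s0   s0  s1  s0 
 * s1   s1  s2  s1 
   s2   s2  s2  s2 
(> = start, * = accepting)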